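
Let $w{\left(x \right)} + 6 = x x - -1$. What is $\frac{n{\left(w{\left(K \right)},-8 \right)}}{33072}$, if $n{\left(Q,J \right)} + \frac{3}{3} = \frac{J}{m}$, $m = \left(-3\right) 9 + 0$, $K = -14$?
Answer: $- \frac{19}{892944} \approx -2.1278 \cdot 10^{-5}$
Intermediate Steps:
$m = -27$ ($m = -27 + 0 = -27$)
$w{\left(x \right)} = -5 + x^{2}$ ($w{\left(x \right)} = -6 + \left(x x - -1\right) = -6 + \left(x^{2} + 1\right) = -6 + \left(1 + x^{2}\right) = -5 + x^{2}$)
$n{\left(Q,J \right)} = -1 - \frac{J}{27}$ ($n{\left(Q,J \right)} = -1 + \frac{J}{-27} = -1 + J \left(- \frac{1}{27}\right) = -1 - \frac{J}{27}$)
$\frac{n{\left(w{\left(K \right)},-8 \right)}}{33072} = \frac{-1 - - \frac{8}{27}}{33072} = \left(-1 + \frac{8}{27}\right) \frac{1}{33072} = \left(- \frac{19}{27}\right) \frac{1}{33072} = - \frac{19}{892944}$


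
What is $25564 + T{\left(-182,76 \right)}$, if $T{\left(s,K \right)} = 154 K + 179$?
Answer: $37447$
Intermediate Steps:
$T{\left(s,K \right)} = 179 + 154 K$
$25564 + T{\left(-182,76 \right)} = 25564 + \left(179 + 154 \cdot 76\right) = 25564 + \left(179 + 11704\right) = 25564 + 11883 = 37447$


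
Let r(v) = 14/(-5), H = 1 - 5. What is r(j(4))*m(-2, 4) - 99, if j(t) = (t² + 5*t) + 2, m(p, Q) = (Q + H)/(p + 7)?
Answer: -99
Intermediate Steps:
H = -4
m(p, Q) = (-4 + Q)/(7 + p) (m(p, Q) = (Q - 4)/(p + 7) = (-4 + Q)/(7 + p))
j(t) = 2 + t² + 5*t
r(v) = -14/5 (r(v) = 14*(-⅕) = -14/5)
r(j(4))*m(-2, 4) - 99 = -14*(-4 + 4)/(5*(7 - 2)) - 99 = -14*0/(5*5) - 99 = -14*0/25 - 99 = -14/5*0 - 99 = 0 - 99 = -99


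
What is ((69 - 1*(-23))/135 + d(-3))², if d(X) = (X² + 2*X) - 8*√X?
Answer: (497 - 1080*I*√3)²/18225 ≈ -178.45 - 102.02*I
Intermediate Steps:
d(X) = X² - 8*√X + 2*X
((69 - 1*(-23))/135 + d(-3))² = ((69 - 1*(-23))/135 + ((-3)² - 8*I*√3 + 2*(-3)))² = ((69 + 23)*(1/135) + (9 - 8*I*√3 - 6))² = (92*(1/135) + (9 - 8*I*√3 - 6))² = (92/135 + (3 - 8*I*√3))² = (497/135 - 8*I*√3)²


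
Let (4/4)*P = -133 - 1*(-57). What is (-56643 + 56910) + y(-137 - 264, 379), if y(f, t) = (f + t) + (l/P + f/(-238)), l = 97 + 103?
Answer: 1103609/4522 ≈ 244.05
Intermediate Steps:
l = 200
P = -76 (P = -133 - 1*(-57) = -133 + 57 = -76)
y(f, t) = -50/19 + t + 237*f/238 (y(f, t) = (f + t) + (200/(-76) + f/(-238)) = (f + t) + (200*(-1/76) + f*(-1/238)) = (f + t) + (-50/19 - f/238) = -50/19 + t + 237*f/238)
(-56643 + 56910) + y(-137 - 264, 379) = (-56643 + 56910) + (-50/19 + 379 + 237*(-137 - 264)/238) = 267 + (-50/19 + 379 + (237/238)*(-401)) = 267 + (-50/19 + 379 - 95037/238) = 267 - 103765/4522 = 1103609/4522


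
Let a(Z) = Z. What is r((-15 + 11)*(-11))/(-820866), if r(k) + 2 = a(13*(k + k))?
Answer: -571/410433 ≈ -0.0013912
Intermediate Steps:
r(k) = -2 + 26*k (r(k) = -2 + 13*(k + k) = -2 + 13*(2*k) = -2 + 26*k)
r((-15 + 11)*(-11))/(-820866) = (-2 + 26*((-15 + 11)*(-11)))/(-820866) = (-2 + 26*(-4*(-11)))*(-1/820866) = (-2 + 26*44)*(-1/820866) = (-2 + 1144)*(-1/820866) = 1142*(-1/820866) = -571/410433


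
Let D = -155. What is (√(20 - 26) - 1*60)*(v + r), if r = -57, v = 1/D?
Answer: 106032/31 - 8836*I*√6/155 ≈ 3420.4 - 139.64*I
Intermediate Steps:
v = -1/155 (v = 1/(-155) = -1/155 ≈ -0.0064516)
(√(20 - 26) - 1*60)*(v + r) = (√(20 - 26) - 1*60)*(-1/155 - 57) = (√(-6) - 60)*(-8836/155) = (I*√6 - 60)*(-8836/155) = (-60 + I*√6)*(-8836/155) = 106032/31 - 8836*I*√6/155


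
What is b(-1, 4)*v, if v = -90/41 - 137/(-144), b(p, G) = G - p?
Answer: -36715/5904 ≈ -6.2187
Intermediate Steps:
v = -7343/5904 (v = -90*1/41 - 137*(-1/144) = -90/41 + 137/144 = -7343/5904 ≈ -1.2437)
b(-1, 4)*v = (4 - 1*(-1))*(-7343/5904) = (4 + 1)*(-7343/5904) = 5*(-7343/5904) = -36715/5904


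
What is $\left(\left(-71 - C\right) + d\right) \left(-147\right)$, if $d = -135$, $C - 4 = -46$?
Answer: $24108$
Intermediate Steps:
$C = -42$ ($C = 4 - 46 = -42$)
$\left(\left(-71 - C\right) + d\right) \left(-147\right) = \left(\left(-71 - -42\right) - 135\right) \left(-147\right) = \left(\left(-71 + 42\right) - 135\right) \left(-147\right) = \left(-29 - 135\right) \left(-147\right) = \left(-164\right) \left(-147\right) = 24108$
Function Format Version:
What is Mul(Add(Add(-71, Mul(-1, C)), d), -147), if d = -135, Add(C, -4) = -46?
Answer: 24108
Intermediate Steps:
C = -42 (C = Add(4, -46) = -42)
Mul(Add(Add(-71, Mul(-1, C)), d), -147) = Mul(Add(Add(-71, Mul(-1, -42)), -135), -147) = Mul(Add(Add(-71, 42), -135), -147) = Mul(Add(-29, -135), -147) = Mul(-164, -147) = 24108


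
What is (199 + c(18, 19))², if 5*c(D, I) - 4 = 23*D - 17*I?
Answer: 47524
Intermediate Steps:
c(D, I) = ⅘ - 17*I/5 + 23*D/5 (c(D, I) = ⅘ + (23*D - 17*I)/5 = ⅘ + (-17*I + 23*D)/5 = ⅘ + (-17*I/5 + 23*D/5) = ⅘ - 17*I/5 + 23*D/5)
(199 + c(18, 19))² = (199 + (⅘ - 17/5*19 + (23/5)*18))² = (199 + (⅘ - 323/5 + 414/5))² = (199 + 19)² = 218² = 47524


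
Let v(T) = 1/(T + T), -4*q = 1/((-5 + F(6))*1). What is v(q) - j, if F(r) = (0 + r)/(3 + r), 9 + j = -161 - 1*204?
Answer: 1148/3 ≈ 382.67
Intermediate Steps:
j = -374 (j = -9 + (-161 - 1*204) = -9 + (-161 - 204) = -9 - 365 = -374)
F(r) = r/(3 + r)
q = 3/52 (q = -1/(4*(-5 + 6/(3 + 6))) = -1/(4*(-5 + 6/9)) = -1/(4*(-5 + 6*(1/9))) = -1/(4*(-5 + 2/3)) = -1/(4*((-13/3*1))) = -1/(4*(-13/3)) = -1/4*(-3/13) = 3/52 ≈ 0.057692)
v(T) = 1/(2*T)
v(q) - j = 1/(2*(3/52)) - 1*(-374) = (1/2)*(52/3) + 374 = 26/3 + 374 = 1148/3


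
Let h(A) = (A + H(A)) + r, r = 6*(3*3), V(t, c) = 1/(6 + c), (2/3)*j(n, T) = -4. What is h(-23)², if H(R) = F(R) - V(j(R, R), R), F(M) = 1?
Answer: 297025/289 ≈ 1027.8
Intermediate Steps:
j(n, T) = -6 (j(n, T) = (3/2)*(-4) = -6)
r = 54 (r = 6*9 = 54)
H(R) = 1 - 1/(6 + R)
h(A) = 54 + A + (5 + A)/(6 + A) (h(A) = (A + (5 + A)/(6 + A)) + 54 = 54 + A + (5 + A)/(6 + A))
h(-23)² = ((-1 + (6 - 23)*(55 - 23))/(6 - 23))² = ((-1 - 17*32)/(-17))² = (-(-1 - 544)/17)² = (-1/17*(-545))² = (545/17)² = 297025/289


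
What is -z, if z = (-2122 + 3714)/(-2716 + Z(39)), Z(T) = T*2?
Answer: 796/1319 ≈ 0.60349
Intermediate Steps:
Z(T) = 2*T
z = -796/1319 (z = (-2122 + 3714)/(-2716 + 2*39) = 1592/(-2716 + 78) = 1592/(-2638) = 1592*(-1/2638) = -796/1319 ≈ -0.60349)
-z = -1*(-796/1319) = 796/1319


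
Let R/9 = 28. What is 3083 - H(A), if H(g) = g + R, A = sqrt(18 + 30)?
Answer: 2831 - 4*sqrt(3) ≈ 2824.1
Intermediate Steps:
R = 252 (R = 9*28 = 252)
A = 4*sqrt(3) (A = sqrt(48) = 4*sqrt(3) ≈ 6.9282)
H(g) = 252 + g (H(g) = g + 252 = 252 + g)
3083 - H(A) = 3083 - (252 + 4*sqrt(3)) = 3083 + (-252 - 4*sqrt(3)) = 2831 - 4*sqrt(3)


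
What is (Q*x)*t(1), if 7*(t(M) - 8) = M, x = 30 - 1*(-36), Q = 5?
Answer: 18810/7 ≈ 2687.1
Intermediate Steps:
x = 66 (x = 30 + 36 = 66)
t(M) = 8 + M/7
(Q*x)*t(1) = (5*66)*(8 + (⅐)*1) = 330*(8 + ⅐) = 330*(57/7) = 18810/7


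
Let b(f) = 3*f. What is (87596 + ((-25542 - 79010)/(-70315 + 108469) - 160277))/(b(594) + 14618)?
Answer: -1386587713/312862800 ≈ -4.4319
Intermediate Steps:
(87596 + ((-25542 - 79010)/(-70315 + 108469) - 160277))/(b(594) + 14618) = (87596 + ((-25542 - 79010)/(-70315 + 108469) - 160277))/(3*594 + 14618) = (87596 + (-104552/38154 - 160277))/(1782 + 14618) = (87596 + (-104552*1/38154 - 160277))/16400 = (87596 + (-52276/19077 - 160277))*(1/16400) = (87596 - 3057656605/19077)*(1/16400) = -1386587713/19077*1/16400 = -1386587713/312862800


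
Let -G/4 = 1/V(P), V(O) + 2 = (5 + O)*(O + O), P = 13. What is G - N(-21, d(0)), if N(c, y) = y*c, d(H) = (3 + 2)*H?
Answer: -2/233 ≈ -0.0085837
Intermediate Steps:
d(H) = 5*H
V(O) = -2 + 2*O*(5 + O) (V(O) = -2 + (5 + O)*(O + O) = -2 + (5 + O)*(2*O) = -2 + 2*O*(5 + O))
N(c, y) = c*y
G = -2/233 (G = -4/(-2 + 2*13² + 10*13) = -4/(-2 + 2*169 + 130) = -4/(-2 + 338 + 130) = -4/466 = -4*1/466 = -2/233 ≈ -0.0085837)
G - N(-21, d(0)) = -2/233 - (-21)*5*0 = -2/233 - (-21)*0 = -2/233 - 1*0 = -2/233 + 0 = -2/233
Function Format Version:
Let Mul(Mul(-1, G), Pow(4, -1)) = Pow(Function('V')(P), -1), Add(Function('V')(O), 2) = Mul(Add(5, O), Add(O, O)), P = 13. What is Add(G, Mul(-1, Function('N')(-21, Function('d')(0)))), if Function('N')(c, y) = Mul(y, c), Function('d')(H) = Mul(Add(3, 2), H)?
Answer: Rational(-2, 233) ≈ -0.0085837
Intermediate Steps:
Function('d')(H) = Mul(5, H)
Function('V')(O) = Add(-2, Mul(2, O, Add(5, O))) (Function('V')(O) = Add(-2, Mul(Add(5, O), Add(O, O))) = Add(-2, Mul(Add(5, O), Mul(2, O))) = Add(-2, Mul(2, O, Add(5, O))))
Function('N')(c, y) = Mul(c, y)
G = Rational(-2, 233) (G = Mul(-4, Pow(Add(-2, Mul(2, Pow(13, 2)), Mul(10, 13)), -1)) = Mul(-4, Pow(Add(-2, Mul(2, 169), 130), -1)) = Mul(-4, Pow(Add(-2, 338, 130), -1)) = Mul(-4, Pow(466, -1)) = Mul(-4, Rational(1, 466)) = Rational(-2, 233) ≈ -0.0085837)
Add(G, Mul(-1, Function('N')(-21, Function('d')(0)))) = Add(Rational(-2, 233), Mul(-1, Mul(-21, Mul(5, 0)))) = Add(Rational(-2, 233), Mul(-1, Mul(-21, 0))) = Add(Rational(-2, 233), Mul(-1, 0)) = Add(Rational(-2, 233), 0) = Rational(-2, 233)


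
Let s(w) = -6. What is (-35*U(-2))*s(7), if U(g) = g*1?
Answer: -420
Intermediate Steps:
U(g) = g
(-35*U(-2))*s(7) = -35*(-2)*(-6) = 70*(-6) = -420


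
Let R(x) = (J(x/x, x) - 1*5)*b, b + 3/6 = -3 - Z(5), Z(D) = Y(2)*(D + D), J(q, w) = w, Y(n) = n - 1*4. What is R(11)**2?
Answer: 9801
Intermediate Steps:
Y(n) = -4 + n (Y(n) = n - 4 = -4 + n)
Z(D) = -4*D (Z(D) = (-4 + 2)*(D + D) = -4*D)
b = 33/2 (b = -1/2 + (-3 - (-4)*5) = -1/2 + (-3 - 1*(-20)) = -1/2 + (-3 + 20) = -1/2 + 17 = 33/2 ≈ 16.500)
R(x) = -165/2 + 33*x/2 (R(x) = (x - 1*5)*(33/2) = (x - 5)*(33/2) = (-5 + x)*(33/2) = -165/2 + 33*x/2)
R(11)**2 = (-165/2 + (33/2)*11)**2 = (-165/2 + 363/2)**2 = 99**2 = 9801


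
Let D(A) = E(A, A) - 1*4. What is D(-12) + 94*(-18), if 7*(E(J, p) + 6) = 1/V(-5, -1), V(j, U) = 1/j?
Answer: -11919/7 ≈ -1702.7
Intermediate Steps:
E(J, p) = -47/7 (E(J, p) = -6 + 1/(7*(1/(-5))) = -6 + 1/(7*(-⅕)) = -6 + (⅐)*(-5) = -6 - 5/7 = -47/7)
D(A) = -75/7 (D(A) = -47/7 - 1*4 = -47/7 - 4 = -75/7)
D(-12) + 94*(-18) = -75/7 + 94*(-18) = -75/7 - 1692 = -11919/7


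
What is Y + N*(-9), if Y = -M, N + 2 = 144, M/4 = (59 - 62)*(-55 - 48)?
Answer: -2514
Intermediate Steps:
M = 1236 (M = 4*((59 - 62)*(-55 - 48)) = 4*(-3*(-103)) = 4*309 = 1236)
N = 142 (N = -2 + 144 = 142)
Y = -1236 (Y = -1*1236 = -1236)
Y + N*(-9) = -1236 + 142*(-9) = -1236 - 1278 = -2514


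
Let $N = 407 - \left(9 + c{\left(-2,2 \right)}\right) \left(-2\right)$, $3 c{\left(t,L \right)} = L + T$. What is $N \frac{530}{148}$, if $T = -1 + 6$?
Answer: $\frac{341585}{222} \approx 1538.7$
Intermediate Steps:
$T = 5$
$c{\left(t,L \right)} = \frac{5}{3} + \frac{L}{3}$ ($c{\left(t,L \right)} = \frac{L + 5}{3} = \frac{5 + L}{3} = \frac{5}{3} + \frac{L}{3}$)
$N = \frac{1289}{3}$ ($N = 407 - \left(9 + \left(\frac{5}{3} + \frac{1}{3} \cdot 2\right)\right) \left(-2\right) = 407 - \left(9 + \left(\frac{5}{3} + \frac{2}{3}\right)\right) \left(-2\right) = 407 - \left(9 + \frac{7}{3}\right) \left(-2\right) = 407 - \frac{34}{3} \left(-2\right) = 407 - - \frac{68}{3} = 407 + \frac{68}{3} = \frac{1289}{3} \approx 429.67$)
$N \frac{530}{148} = \frac{1289 \cdot \frac{530}{148}}{3} = \frac{1289 \cdot 530 \cdot \frac{1}{148}}{3} = \frac{1289}{3} \cdot \frac{265}{74} = \frac{341585}{222}$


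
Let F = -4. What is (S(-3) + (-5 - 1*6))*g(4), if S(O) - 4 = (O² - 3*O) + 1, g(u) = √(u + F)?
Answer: 0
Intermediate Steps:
g(u) = √(-4 + u) (g(u) = √(u - 4) = √(-4 + u))
S(O) = 5 + O² - 3*O (S(O) = 4 + ((O² - 3*O) + 1) = 4 + (1 + O² - 3*O) = 5 + O² - 3*O)
(S(-3) + (-5 - 1*6))*g(4) = ((5 + (-3)² - 3*(-3)) + (-5 - 1*6))*√(-4 + 4) = ((5 + 9 + 9) + (-5 - 6))*√0 = (23 - 11)*0 = 12*0 = 0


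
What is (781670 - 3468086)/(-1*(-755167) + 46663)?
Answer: -1343208/400915 ≈ -3.3504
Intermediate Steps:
(781670 - 3468086)/(-1*(-755167) + 46663) = -2686416/(755167 + 46663) = -2686416/801830 = -2686416*1/801830 = -1343208/400915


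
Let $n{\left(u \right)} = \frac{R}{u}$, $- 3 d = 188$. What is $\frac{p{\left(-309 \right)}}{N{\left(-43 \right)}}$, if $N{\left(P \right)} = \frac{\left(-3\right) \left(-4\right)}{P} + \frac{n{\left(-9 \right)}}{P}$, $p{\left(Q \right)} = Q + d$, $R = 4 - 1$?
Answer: $\frac{9589}{7} \approx 1369.9$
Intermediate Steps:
$d = - \frac{188}{3}$ ($d = \left(- \frac{1}{3}\right) 188 = - \frac{188}{3} \approx -62.667$)
$R = 3$
$n{\left(u \right)} = \frac{3}{u}$
$p{\left(Q \right)} = - \frac{188}{3} + Q$ ($p{\left(Q \right)} = Q - \frac{188}{3} = - \frac{188}{3} + Q$)
$N{\left(P \right)} = \frac{35}{3 P}$ ($N{\left(P \right)} = \frac{\left(-3\right) \left(-4\right)}{P} + \frac{3 \frac{1}{-9}}{P} = \frac{12}{P} + \frac{3 \left(- \frac{1}{9}\right)}{P} = \frac{12}{P} - \frac{1}{3 P} = \frac{35}{3 P}$)
$\frac{p{\left(-309 \right)}}{N{\left(-43 \right)}} = \frac{- \frac{188}{3} - 309}{\frac{35}{3} \frac{1}{-43}} = - \frac{1115}{3 \cdot \frac{35}{3} \left(- \frac{1}{43}\right)} = - \frac{1115}{3 \left(- \frac{35}{129}\right)} = \left(- \frac{1115}{3}\right) \left(- \frac{129}{35}\right) = \frac{9589}{7}$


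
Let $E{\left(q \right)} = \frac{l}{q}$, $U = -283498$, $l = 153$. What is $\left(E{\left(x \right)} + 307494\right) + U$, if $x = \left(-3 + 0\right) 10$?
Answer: $\frac{239909}{10} \approx 23991.0$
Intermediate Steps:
$x = -30$ ($x = \left(-3\right) 10 = -30$)
$E{\left(q \right)} = \frac{153}{q}$
$\left(E{\left(x \right)} + 307494\right) + U = \left(\frac{153}{-30} + 307494\right) - 283498 = \left(153 \left(- \frac{1}{30}\right) + 307494\right) - 283498 = \left(- \frac{51}{10} + 307494\right) - 283498 = \frac{3074889}{10} - 283498 = \frac{239909}{10}$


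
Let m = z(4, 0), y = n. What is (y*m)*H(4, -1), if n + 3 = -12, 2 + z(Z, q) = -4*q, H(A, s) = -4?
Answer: -120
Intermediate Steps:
z(Z, q) = -2 - 4*q
n = -15 (n = -3 - 12 = -15)
y = -15
m = -2 (m = -2 - 4*0 = -2 + 0 = -2)
(y*m)*H(4, -1) = -15*(-2)*(-4) = 30*(-4) = -120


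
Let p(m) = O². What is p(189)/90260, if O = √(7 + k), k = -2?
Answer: 1/18052 ≈ 5.5396e-5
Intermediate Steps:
O = √5 (O = √(7 - 2) = √5 ≈ 2.2361)
p(m) = 5 (p(m) = (√5)² = 5)
p(189)/90260 = 5/90260 = 5*(1/90260) = 1/18052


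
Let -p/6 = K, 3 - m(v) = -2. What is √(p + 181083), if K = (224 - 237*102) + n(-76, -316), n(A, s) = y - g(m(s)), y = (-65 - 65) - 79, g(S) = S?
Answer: √326067 ≈ 571.02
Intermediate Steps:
m(v) = 5 (m(v) = 3 - 1*(-2) = 3 + 2 = 5)
y = -209 (y = -130 - 79 = -209)
n(A, s) = -214 (n(A, s) = -209 - 1*5 = -209 - 5 = -214)
K = -24164 (K = (224 - 237*102) - 214 = (224 - 24174) - 214 = -23950 - 214 = -24164)
p = 144984 (p = -6*(-24164) = 144984)
√(p + 181083) = √(144984 + 181083) = √326067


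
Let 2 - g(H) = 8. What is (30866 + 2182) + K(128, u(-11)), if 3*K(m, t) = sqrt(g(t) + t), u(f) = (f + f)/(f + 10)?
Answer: 99148/3 ≈ 33049.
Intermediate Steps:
g(H) = -6 (g(H) = 2 - 1*8 = 2 - 8 = -6)
u(f) = 2*f/(10 + f) (u(f) = (2*f)/(10 + f) = 2*f/(10 + f))
K(m, t) = sqrt(-6 + t)/3
(30866 + 2182) + K(128, u(-11)) = (30866 + 2182) + sqrt(-6 + 2*(-11)/(10 - 11))/3 = 33048 + sqrt(-6 + 2*(-11)/(-1))/3 = 33048 + sqrt(-6 + 2*(-11)*(-1))/3 = 33048 + sqrt(-6 + 22)/3 = 33048 + sqrt(16)/3 = 33048 + (1/3)*4 = 33048 + 4/3 = 99148/3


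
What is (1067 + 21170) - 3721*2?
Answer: 14795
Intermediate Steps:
(1067 + 21170) - 3721*2 = 22237 - 7442 = 14795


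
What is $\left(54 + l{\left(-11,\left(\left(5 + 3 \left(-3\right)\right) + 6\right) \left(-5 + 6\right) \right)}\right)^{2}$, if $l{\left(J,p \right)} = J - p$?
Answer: $1681$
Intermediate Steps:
$\left(54 + l{\left(-11,\left(\left(5 + 3 \left(-3\right)\right) + 6\right) \left(-5 + 6\right) \right)}\right)^{2} = \left(54 - \left(11 + \left(\left(5 + 3 \left(-3\right)\right) + 6\right) \left(-5 + 6\right)\right)\right)^{2} = \left(54 - \left(11 + \left(\left(5 - 9\right) + 6\right) 1\right)\right)^{2} = \left(54 - \left(11 + \left(-4 + 6\right) 1\right)\right)^{2} = \left(54 - \left(11 + 2 \cdot 1\right)\right)^{2} = \left(54 - 13\right)^{2} = 41^{2} = 1681$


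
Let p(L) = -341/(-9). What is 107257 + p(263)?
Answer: 965654/9 ≈ 1.0729e+5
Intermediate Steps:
p(L) = 341/9 (p(L) = -341*(-1/9) = 341/9)
107257 + p(263) = 107257 + 341/9 = 965654/9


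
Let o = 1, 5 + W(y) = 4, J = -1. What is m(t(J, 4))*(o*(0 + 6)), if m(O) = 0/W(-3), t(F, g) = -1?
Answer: 0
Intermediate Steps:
W(y) = -1 (W(y) = -5 + 4 = -1)
m(O) = 0 (m(O) = 0/(-1) = 0*(-1) = 0)
m(t(J, 4))*(o*(0 + 6)) = 0*(1*(0 + 6)) = 0*(1*6) = 0*6 = 0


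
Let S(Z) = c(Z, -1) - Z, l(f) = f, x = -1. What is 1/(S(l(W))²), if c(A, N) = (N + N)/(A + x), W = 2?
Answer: 1/16 ≈ 0.062500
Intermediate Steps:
c(A, N) = 2*N/(-1 + A) (c(A, N) = (N + N)/(A - 1) = (2*N)/(-1 + A) = 2*N/(-1 + A))
S(Z) = -Z - 2/(-1 + Z) (S(Z) = 2*(-1)/(-1 + Z) - Z = -2/(-1 + Z) - Z = -Z - 2/(-1 + Z))
1/(S(l(W))²) = 1/(((-2 + 2 - 1*2²)/(-1 + 2))²) = 1/(((-2 + 2 - 1*4)/1)²) = 1/((1*(-2 + 2 - 4))²) = 1/((1*(-4))²) = 1/((-4)²) = 1/16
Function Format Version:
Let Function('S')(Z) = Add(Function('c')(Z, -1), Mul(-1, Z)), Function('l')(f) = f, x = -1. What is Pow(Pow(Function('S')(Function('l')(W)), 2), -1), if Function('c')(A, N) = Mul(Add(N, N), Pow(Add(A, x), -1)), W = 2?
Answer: Rational(1, 16) ≈ 0.062500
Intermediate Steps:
Function('c')(A, N) = Mul(2, N, Pow(Add(-1, A), -1)) (Function('c')(A, N) = Mul(Add(N, N), Pow(Add(A, -1), -1)) = Mul(Mul(2, N), Pow(Add(-1, A), -1)) = Mul(2, N, Pow(Add(-1, A), -1)))
Function('S')(Z) = Add(Mul(-1, Z), Mul(-2, Pow(Add(-1, Z), -1))) (Function('S')(Z) = Add(Mul(2, -1, Pow(Add(-1, Z), -1)), Mul(-1, Z)) = Add(Mul(-2, Pow(Add(-1, Z), -1)), Mul(-1, Z)) = Add(Mul(-1, Z), Mul(-2, Pow(Add(-1, Z), -1))))
Pow(Pow(Function('S')(Function('l')(W)), 2), -1) = Pow(Pow(Mul(Pow(Add(-1, 2), -1), Add(-2, 2, Mul(-1, Pow(2, 2)))), 2), -1) = Pow(Pow(Mul(Pow(1, -1), Add(-2, 2, Mul(-1, 4))), 2), -1) = Pow(Pow(Mul(1, Add(-2, 2, -4)), 2), -1) = Pow(Pow(Mul(1, -4), 2), -1) = Pow(Pow(-4, 2), -1) = Pow(16, -1) = Rational(1, 16)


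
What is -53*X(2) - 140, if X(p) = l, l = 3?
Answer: -299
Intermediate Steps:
X(p) = 3
-53*X(2) - 140 = -53*3 - 140 = -159 - 140 = -299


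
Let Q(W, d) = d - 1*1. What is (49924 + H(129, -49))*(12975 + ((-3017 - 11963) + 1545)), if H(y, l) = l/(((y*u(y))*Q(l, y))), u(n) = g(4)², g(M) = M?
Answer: -1516794956285/66048 ≈ -2.2965e+7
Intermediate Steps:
Q(W, d) = -1 + d (Q(W, d) = d - 1 = -1 + d)
u(n) = 16 (u(n) = 4² = 16)
H(y, l) = l/(16*y*(-1 + y)) (H(y, l) = l/(((y*16)*(-1 + y))) = l/(((16*y)*(-1 + y))) = l/((16*y*(-1 + y))) = l*(1/(16*y*(-1 + y))) = l/(16*y*(-1 + y)))
(49924 + H(129, -49))*(12975 + ((-3017 - 11963) + 1545)) = (49924 + (1/16)*(-49)/(129*(-1 + 129)))*(12975 + ((-3017 - 11963) + 1545)) = (49924 + (1/16)*(-49)*(1/129)/128)*(12975 + (-14980 + 1545)) = (49924 + (1/16)*(-49)*(1/129)*(1/128))*(12975 - 13435) = (49924 - 49/264192)*(-460) = (13189521359/264192)*(-460) = -1516794956285/66048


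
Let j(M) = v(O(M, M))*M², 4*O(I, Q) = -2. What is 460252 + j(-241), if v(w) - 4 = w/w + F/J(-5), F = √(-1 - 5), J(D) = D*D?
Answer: 750657 + 58081*I*√6/25 ≈ 7.5066e+5 + 5690.8*I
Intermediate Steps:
J(D) = D²
F = I*√6 (F = √(-6) = I*√6 ≈ 2.4495*I)
O(I, Q) = -½ (O(I, Q) = (¼)*(-2) = -½)
v(w) = 5 + I*√6/25 (v(w) = 4 + (w/w + (I*√6)/((-5)²)) = 4 + (1 + (I*√6)/25) = 4 + (1 + (I*√6)*(1/25)) = 4 + (1 + I*√6/25) = 5 + I*√6/25)
j(M) = M²*(5 + I*√6/25) (j(M) = (5 + I*√6/25)*M² = M²*(5 + I*√6/25))
460252 + j(-241) = 460252 + (1/25)*(-241)²*(125 + I*√6) = 460252 + (1/25)*58081*(125 + I*√6) = 460252 + (290405 + 58081*I*√6/25) = 750657 + 58081*I*√6/25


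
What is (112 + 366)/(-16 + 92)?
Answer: 239/38 ≈ 6.2895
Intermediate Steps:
(112 + 366)/(-16 + 92) = 478/76 = 478*(1/76) = 239/38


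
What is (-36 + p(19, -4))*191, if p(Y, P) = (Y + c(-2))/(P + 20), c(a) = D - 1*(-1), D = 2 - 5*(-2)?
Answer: -6494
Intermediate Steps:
D = 12 (D = 2 + 10 = 12)
c(a) = 13 (c(a) = 12 - 1*(-1) = 12 + 1 = 13)
p(Y, P) = (13 + Y)/(20 + P) (p(Y, P) = (Y + 13)/(P + 20) = (13 + Y)/(20 + P))
(-36 + p(19, -4))*191 = (-36 + (13 + 19)/(20 - 4))*191 = (-36 + 32/16)*191 = (-36 + (1/16)*32)*191 = (-36 + 2)*191 = -34*191 = -6494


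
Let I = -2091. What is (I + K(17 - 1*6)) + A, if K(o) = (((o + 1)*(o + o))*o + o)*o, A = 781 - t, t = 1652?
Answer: 29103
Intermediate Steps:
A = -871 (A = 781 - 1*1652 = 781 - 1652 = -871)
K(o) = o*(o + 2*o²*(1 + o)) (K(o) = (((1 + o)*(2*o))*o + o)*o = ((2*o*(1 + o))*o + o)*o = (2*o²*(1 + o) + o)*o = (o + 2*o²*(1 + o))*o = o*(o + 2*o²*(1 + o)))
(I + K(17 - 1*6)) + A = (-2091 + (17 - 1*6)²*(1 + 2*(17 - 1*6) + 2*(17 - 1*6)²)) - 871 = (-2091 + (17 - 6)²*(1 + 2*(17 - 6) + 2*(17 - 6)²)) - 871 = (-2091 + 11²*(1 + 2*11 + 2*11²)) - 871 = (-2091 + 121*(1 + 22 + 2*121)) - 871 = (-2091 + 121*(1 + 22 + 242)) - 871 = (-2091 + 121*265) - 871 = (-2091 + 32065) - 871 = 29974 - 871 = 29103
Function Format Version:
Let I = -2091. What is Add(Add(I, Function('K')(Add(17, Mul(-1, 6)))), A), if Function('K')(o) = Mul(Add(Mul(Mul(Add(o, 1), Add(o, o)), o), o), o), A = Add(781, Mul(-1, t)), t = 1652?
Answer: 29103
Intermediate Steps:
A = -871 (A = Add(781, Mul(-1, 1652)) = Add(781, -1652) = -871)
Function('K')(o) = Mul(o, Add(o, Mul(2, Pow(o, 2), Add(1, o)))) (Function('K')(o) = Mul(Add(Mul(Mul(Add(1, o), Mul(2, o)), o), o), o) = Mul(Add(Mul(Mul(2, o, Add(1, o)), o), o), o) = Mul(Add(Mul(2, Pow(o, 2), Add(1, o)), o), o) = Mul(Add(o, Mul(2, Pow(o, 2), Add(1, o))), o) = Mul(o, Add(o, Mul(2, Pow(o, 2), Add(1, o)))))
Add(Add(I, Function('K')(Add(17, Mul(-1, 6)))), A) = Add(Add(-2091, Mul(Pow(Add(17, Mul(-1, 6)), 2), Add(1, Mul(2, Add(17, Mul(-1, 6))), Mul(2, Pow(Add(17, Mul(-1, 6)), 2))))), -871) = Add(Add(-2091, Mul(Pow(Add(17, -6), 2), Add(1, Mul(2, Add(17, -6)), Mul(2, Pow(Add(17, -6), 2))))), -871) = Add(Add(-2091, Mul(Pow(11, 2), Add(1, Mul(2, 11), Mul(2, Pow(11, 2))))), -871) = Add(Add(-2091, Mul(121, Add(1, 22, Mul(2, 121)))), -871) = Add(Add(-2091, Mul(121, Add(1, 22, 242))), -871) = Add(Add(-2091, Mul(121, 265)), -871) = Add(Add(-2091, 32065), -871) = Add(29974, -871) = 29103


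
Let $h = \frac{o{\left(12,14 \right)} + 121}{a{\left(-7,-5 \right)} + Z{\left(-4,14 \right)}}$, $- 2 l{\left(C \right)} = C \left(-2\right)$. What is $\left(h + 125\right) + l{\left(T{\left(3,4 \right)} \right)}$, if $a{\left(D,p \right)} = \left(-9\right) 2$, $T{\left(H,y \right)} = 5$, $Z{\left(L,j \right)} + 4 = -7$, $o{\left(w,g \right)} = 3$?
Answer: $\frac{3646}{29} \approx 125.72$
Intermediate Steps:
$Z{\left(L,j \right)} = -11$ ($Z{\left(L,j \right)} = -4 - 7 = -11$)
$a{\left(D,p \right)} = -18$
$l{\left(C \right)} = C$ ($l{\left(C \right)} = - \frac{C \left(-2\right)}{2} = - \frac{\left(-2\right) C}{2} = C$)
$h = - \frac{124}{29}$ ($h = \frac{3 + 121}{-18 - 11} = \frac{124}{-29} = 124 \left(- \frac{1}{29}\right) = - \frac{124}{29} \approx -4.2759$)
$\left(h + 125\right) + l{\left(T{\left(3,4 \right)} \right)} = \left(- \frac{124}{29} + 125\right) + 5 = \frac{3501}{29} + 5 = \frac{3646}{29}$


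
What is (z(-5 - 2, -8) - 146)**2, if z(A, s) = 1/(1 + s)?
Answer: 1046529/49 ≈ 21358.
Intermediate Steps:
(z(-5 - 2, -8) - 146)**2 = (1/(1 - 8) - 146)**2 = (1/(-7) - 146)**2 = (-1/7 - 146)**2 = (-1023/7)**2 = 1046529/49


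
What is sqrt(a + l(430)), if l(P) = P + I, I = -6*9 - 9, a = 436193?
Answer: 4*sqrt(27285) ≈ 660.73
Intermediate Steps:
I = -63 (I = -54 - 9 = -63)
l(P) = -63 + P (l(P) = P - 63 = -63 + P)
sqrt(a + l(430)) = sqrt(436193 + (-63 + 430)) = sqrt(436193 + 367) = sqrt(436560) = 4*sqrt(27285)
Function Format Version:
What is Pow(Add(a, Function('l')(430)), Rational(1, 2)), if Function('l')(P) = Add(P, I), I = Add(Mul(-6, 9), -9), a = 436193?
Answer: Mul(4, Pow(27285, Rational(1, 2))) ≈ 660.73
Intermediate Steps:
I = -63 (I = Add(-54, -9) = -63)
Function('l')(P) = Add(-63, P) (Function('l')(P) = Add(P, -63) = Add(-63, P))
Pow(Add(a, Function('l')(430)), Rational(1, 2)) = Pow(Add(436193, Add(-63, 430)), Rational(1, 2)) = Pow(Add(436193, 367), Rational(1, 2)) = Pow(436560, Rational(1, 2)) = Mul(4, Pow(27285, Rational(1, 2)))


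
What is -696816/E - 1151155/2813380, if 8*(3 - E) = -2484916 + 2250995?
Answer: -3190514508223/131635236820 ≈ -24.238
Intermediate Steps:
E = 233945/8 (E = 3 - (-2484916 + 2250995)/8 = 3 - ⅛*(-233921) = 3 + 233921/8 = 233945/8 ≈ 29243.)
-696816/E - 1151155/2813380 = -696816/233945/8 - 1151155/2813380 = -696816*8/233945 - 1151155*1/2813380 = -5574528/233945 - 230231/562676 = -3190514508223/131635236820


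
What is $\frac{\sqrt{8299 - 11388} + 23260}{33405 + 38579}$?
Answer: $\frac{5815}{17996} + \frac{i \sqrt{3089}}{71984} \approx 0.32313 + 0.0007721 i$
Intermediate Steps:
$\frac{\sqrt{8299 - 11388} + 23260}{33405 + 38579} = \frac{\sqrt{-3089} + 23260}{71984} = \left(i \sqrt{3089} + 23260\right) \frac{1}{71984} = \left(23260 + i \sqrt{3089}\right) \frac{1}{71984} = \frac{5815}{17996} + \frac{i \sqrt{3089}}{71984}$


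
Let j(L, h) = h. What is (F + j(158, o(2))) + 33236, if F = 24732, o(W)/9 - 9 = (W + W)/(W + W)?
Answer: 58058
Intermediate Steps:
o(W) = 90 (o(W) = 81 + 9*((W + W)/(W + W)) = 81 + 9*((2*W)/((2*W))) = 81 + 9*((2*W)*(1/(2*W))) = 81 + 9*1 = 81 + 9 = 90)
(F + j(158, o(2))) + 33236 = (24732 + 90) + 33236 = 24822 + 33236 = 58058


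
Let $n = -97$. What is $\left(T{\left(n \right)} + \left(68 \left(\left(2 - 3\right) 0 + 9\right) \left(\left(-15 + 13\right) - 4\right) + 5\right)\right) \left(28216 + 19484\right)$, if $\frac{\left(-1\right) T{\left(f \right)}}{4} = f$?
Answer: $-156408300$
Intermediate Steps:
$T{\left(f \right)} = - 4 f$
$\left(T{\left(n \right)} + \left(68 \left(\left(2 - 3\right) 0 + 9\right) \left(\left(-15 + 13\right) - 4\right) + 5\right)\right) \left(28216 + 19484\right) = \left(\left(-4\right) \left(-97\right) + \left(68 \left(\left(2 - 3\right) 0 + 9\right) \left(\left(-15 + 13\right) - 4\right) + 5\right)\right) \left(28216 + 19484\right) = \left(388 + \left(68 \left(\left(-1\right) 0 + 9\right) \left(-2 - 4\right) + 5\right)\right) 47700 = \left(388 + \left(68 \left(0 + 9\right) \left(-6\right) + 5\right)\right) 47700 = \left(388 + \left(68 \cdot 9 \left(-6\right) + 5\right)\right) 47700 = \left(388 + \left(68 \left(-54\right) + 5\right)\right) 47700 = \left(388 + \left(-3672 + 5\right)\right) 47700 = \left(388 - 3667\right) 47700 = \left(-3279\right) 47700 = -156408300$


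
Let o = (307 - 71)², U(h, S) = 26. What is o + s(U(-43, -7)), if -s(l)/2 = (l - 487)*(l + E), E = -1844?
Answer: -1620500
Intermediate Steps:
o = 55696 (o = 236² = 55696)
s(l) = -2*(-1844 + l)*(-487 + l) (s(l) = -2*(l - 487)*(l - 1844) = -2*(-487 + l)*(-1844 + l) = -2*(-1844 + l)*(-487 + l))
o + s(U(-43, -7)) = 55696 + (-1796056 - 2*26² + 4662*26) = 55696 + (-1796056 - 2*676 + 121212) = 55696 + (-1796056 - 1352 + 121212) = 55696 - 1676196 = -1620500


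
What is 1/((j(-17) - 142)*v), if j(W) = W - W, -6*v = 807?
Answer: 1/19099 ≈ 5.2359e-5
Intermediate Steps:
v = -269/2 (v = -⅙*807 = -269/2 ≈ -134.50)
j(W) = 0
1/((j(-17) - 142)*v) = 1/((0 - 142)*(-269/2)) = -2/269/(-142) = -1/142*(-2/269) = 1/19099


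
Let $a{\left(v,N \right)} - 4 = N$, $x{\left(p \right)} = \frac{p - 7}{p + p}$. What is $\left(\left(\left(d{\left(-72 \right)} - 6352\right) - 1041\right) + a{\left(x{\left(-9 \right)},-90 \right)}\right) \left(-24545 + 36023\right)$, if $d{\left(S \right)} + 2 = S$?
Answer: $-86693334$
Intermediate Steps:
$x{\left(p \right)} = \frac{-7 + p}{2 p}$
$a{\left(v,N \right)} = 4 + N$
$d{\left(S \right)} = -2 + S$
$\left(\left(\left(d{\left(-72 \right)} - 6352\right) - 1041\right) + a{\left(x{\left(-9 \right)},-90 \right)}\right) \left(-24545 + 36023\right) = \left(\left(\left(\left(-2 - 72\right) - 6352\right) - 1041\right) + \left(4 - 90\right)\right) \left(-24545 + 36023\right) = \left(\left(\left(-74 - 6352\right) - 1041\right) - 86\right) 11478 = \left(\left(-6426 - 1041\right) - 86\right) 11478 = \left(-7467 - 86\right) 11478 = \left(-7553\right) 11478 = -86693334$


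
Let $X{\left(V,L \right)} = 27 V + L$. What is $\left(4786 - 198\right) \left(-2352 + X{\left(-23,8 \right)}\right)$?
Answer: $-13603420$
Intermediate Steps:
$X{\left(V,L \right)} = L + 27 V$
$\left(4786 - 198\right) \left(-2352 + X{\left(-23,8 \right)}\right) = \left(4786 - 198\right) \left(-2352 + \left(8 + 27 \left(-23\right)\right)\right) = 4588 \left(-2352 + \left(8 - 621\right)\right) = 4588 \left(-2352 - 613\right) = 4588 \left(-2965\right) = -13603420$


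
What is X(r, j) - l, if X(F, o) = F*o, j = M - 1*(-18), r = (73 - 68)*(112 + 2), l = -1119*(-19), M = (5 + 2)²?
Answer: 16929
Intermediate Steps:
M = 49 (M = 7² = 49)
l = 21261
r = 570 (r = 5*114 = 570)
j = 67 (j = 49 - 1*(-18) = 49 + 18 = 67)
X(r, j) - l = 570*67 - 1*21261 = 38190 - 21261 = 16929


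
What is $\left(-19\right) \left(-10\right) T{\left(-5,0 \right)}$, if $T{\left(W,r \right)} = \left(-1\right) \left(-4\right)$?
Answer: $760$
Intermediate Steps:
$T{\left(W,r \right)} = 4$
$\left(-19\right) \left(-10\right) T{\left(-5,0 \right)} = \left(-19\right) \left(-10\right) 4 = 190 \cdot 4 = 760$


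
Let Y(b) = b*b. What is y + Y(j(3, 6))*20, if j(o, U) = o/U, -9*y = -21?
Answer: 22/3 ≈ 7.3333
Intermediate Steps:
y = 7/3 (y = -⅑*(-21) = 7/3 ≈ 2.3333)
Y(b) = b²
y + Y(j(3, 6))*20 = 7/3 + (3/6)²*20 = 7/3 + (3*(⅙))²*20 = 7/3 + (½)²*20 = 7/3 + (¼)*20 = 7/3 + 5 = 22/3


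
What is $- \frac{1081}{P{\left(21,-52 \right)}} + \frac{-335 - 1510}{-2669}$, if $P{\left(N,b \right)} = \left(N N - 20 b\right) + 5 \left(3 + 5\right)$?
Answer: $- \frac{78944}{4059549} \approx -0.019446$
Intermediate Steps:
$P{\left(N,b \right)} = 40 + N^{2} - 20 b$ ($P{\left(N,b \right)} = \left(N^{2} - 20 b\right) + 5 \cdot 8 = \left(N^{2} - 20 b\right) + 40 = 40 + N^{2} - 20 b$)
$- \frac{1081}{P{\left(21,-52 \right)}} + \frac{-335 - 1510}{-2669} = - \frac{1081}{40 + 21^{2} - -1040} + \frac{-335 - 1510}{-2669} = - \frac{1081}{40 + 441 + 1040} - - \frac{1845}{2669} = - \frac{1081}{1521} + \frac{1845}{2669} = - \frac{78944}{4059549}$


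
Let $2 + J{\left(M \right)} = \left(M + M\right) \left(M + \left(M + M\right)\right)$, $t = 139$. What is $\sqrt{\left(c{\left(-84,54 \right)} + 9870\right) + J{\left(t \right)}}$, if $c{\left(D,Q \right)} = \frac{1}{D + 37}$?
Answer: $\frac{\sqrt{277878899}}{47} \approx 354.67$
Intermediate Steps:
$c{\left(D,Q \right)} = \frac{1}{37 + D}$
$J{\left(M \right)} = -2 + 6 M^{2}$ ($J{\left(M \right)} = -2 + \left(M + M\right) \left(M + \left(M + M\right)\right) = -2 + 2 M \left(M + 2 M\right) = -2 + 2 M 3 M = -2 + 6 M^{2}$)
$\sqrt{\left(c{\left(-84,54 \right)} + 9870\right) + J{\left(t \right)}} = \sqrt{\left(\frac{1}{37 - 84} + 9870\right) - \left(2 - 6 \cdot 139^{2}\right)} = \sqrt{\left(\frac{1}{-47} + 9870\right) + \left(-2 + 6 \cdot 19321\right)} = \sqrt{\left(- \frac{1}{47} + 9870\right) + \left(-2 + 115926\right)} = \sqrt{\frac{463889}{47} + 115924} = \sqrt{\frac{5912317}{47}} = \frac{\sqrt{277878899}}{47}$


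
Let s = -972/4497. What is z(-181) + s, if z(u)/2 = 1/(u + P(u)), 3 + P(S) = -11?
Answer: -66178/292305 ≈ -0.22640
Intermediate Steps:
P(S) = -14 (P(S) = -3 - 11 = -14)
s = -324/1499 (s = -972*1/4497 = -324/1499 ≈ -0.21614)
z(u) = 2/(-14 + u) (z(u) = 2/(u - 14) = 2/(-14 + u))
z(-181) + s = 2/(-14 - 181) - 324/1499 = 2/(-195) - 324/1499 = 2*(-1/195) - 324/1499 = -2/195 - 324/1499 = -66178/292305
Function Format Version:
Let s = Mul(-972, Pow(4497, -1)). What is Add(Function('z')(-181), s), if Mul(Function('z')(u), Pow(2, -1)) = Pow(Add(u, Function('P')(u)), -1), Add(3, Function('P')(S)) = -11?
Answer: Rational(-66178, 292305) ≈ -0.22640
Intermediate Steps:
Function('P')(S) = -14 (Function('P')(S) = Add(-3, -11) = -14)
s = Rational(-324, 1499) (s = Mul(-972, Rational(1, 4497)) = Rational(-324, 1499) ≈ -0.21614)
Function('z')(u) = Mul(2, Pow(Add(-14, u), -1)) (Function('z')(u) = Mul(2, Pow(Add(u, -14), -1)) = Mul(2, Pow(Add(-14, u), -1)))
Add(Function('z')(-181), s) = Add(Mul(2, Pow(Add(-14, -181), -1)), Rational(-324, 1499)) = Add(Mul(2, Pow(-195, -1)), Rational(-324, 1499)) = Add(Mul(2, Rational(-1, 195)), Rational(-324, 1499)) = Add(Rational(-2, 195), Rational(-324, 1499)) = Rational(-66178, 292305)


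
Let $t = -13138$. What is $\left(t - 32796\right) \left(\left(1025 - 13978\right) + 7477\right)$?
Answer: $251534584$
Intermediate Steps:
$\left(t - 32796\right) \left(\left(1025 - 13978\right) + 7477\right) = \left(-13138 - 32796\right) \left(\left(1025 - 13978\right) + 7477\right) = - 45934 \left(-12953 + 7477\right) = \left(-45934\right) \left(-5476\right) = 251534584$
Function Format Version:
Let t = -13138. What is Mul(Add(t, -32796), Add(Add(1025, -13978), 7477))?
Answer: 251534584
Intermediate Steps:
Mul(Add(t, -32796), Add(Add(1025, -13978), 7477)) = Mul(Add(-13138, -32796), Add(Add(1025, -13978), 7477)) = Mul(-45934, Add(-12953, 7477)) = Mul(-45934, -5476) = 251534584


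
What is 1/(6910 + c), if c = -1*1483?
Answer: 1/5427 ≈ 0.00018426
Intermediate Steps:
c = -1483
1/(6910 + c) = 1/(6910 - 1483) = 1/5427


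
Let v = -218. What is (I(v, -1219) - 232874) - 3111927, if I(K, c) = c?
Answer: -3346020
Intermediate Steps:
(I(v, -1219) - 232874) - 3111927 = (-1219 - 232874) - 3111927 = -234093 - 3111927 = -3346020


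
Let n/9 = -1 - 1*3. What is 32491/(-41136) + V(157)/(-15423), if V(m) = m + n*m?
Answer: -91688791/211480176 ≈ -0.43356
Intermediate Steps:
n = -36 (n = 9*(-1 - 1*3) = 9*(-1 - 3) = 9*(-4) = -36)
V(m) = -35*m (V(m) = m - 36*m = -35*m)
32491/(-41136) + V(157)/(-15423) = 32491/(-41136) - 35*157/(-15423) = 32491*(-1/41136) - 5495*(-1/15423) = -32491/41136 + 5495/15423 = -91688791/211480176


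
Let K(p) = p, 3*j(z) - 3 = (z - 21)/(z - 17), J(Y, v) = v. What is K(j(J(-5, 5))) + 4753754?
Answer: 42783799/9 ≈ 4.7538e+6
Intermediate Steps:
j(z) = 1 + (-21 + z)/(3*(-17 + z)) (j(z) = 1 + ((z - 21)/(z - 17))/3 = 1 + ((-21 + z)/(-17 + z))/3 = 1 + (-21 + z)/(3*(-17 + z)))
K(j(J(-5, 5))) + 4753754 = 4*(-18 + 5)/(3*(-17 + 5)) + 4753754 = (4/3)*(-13)/(-12) + 4753754 = (4/3)*(-1/12)*(-13) + 4753754 = 13/9 + 4753754 = 42783799/9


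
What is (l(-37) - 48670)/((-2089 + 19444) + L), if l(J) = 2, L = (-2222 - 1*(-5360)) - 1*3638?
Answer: -48668/16855 ≈ -2.8875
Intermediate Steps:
L = -500 (L = (-2222 + 5360) - 3638 = 3138 - 3638 = -500)
(l(-37) - 48670)/((-2089 + 19444) + L) = (2 - 48670)/((-2089 + 19444) - 500) = -48668/(17355 - 500) = -48668/16855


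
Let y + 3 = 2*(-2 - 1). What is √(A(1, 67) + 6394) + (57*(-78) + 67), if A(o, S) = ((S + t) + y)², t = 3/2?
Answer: -4379 + √39737/2 ≈ -4279.3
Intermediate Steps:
t = 3/2 (t = 3*(½) = 3/2 ≈ 1.5000)
y = -9 (y = -3 + 2*(-2 - 1) = -3 + 2*(-3) = -3 - 6 = -9)
A(o, S) = (-15/2 + S)² (A(o, S) = ((S + 3/2) - 9)² = ((3/2 + S) - 9)² = (-15/2 + S)²)
√(A(1, 67) + 6394) + (57*(-78) + 67) = √((-15 + 2*67)²/4 + 6394) + (57*(-78) + 67) = √((-15 + 134)²/4 + 6394) + (-4446 + 67) = √((¼)*119² + 6394) - 4379 = √((¼)*14161 + 6394) - 4379 = √(14161/4 + 6394) - 4379 = √(39737/4) - 4379 = √39737/2 - 4379 = -4379 + √39737/2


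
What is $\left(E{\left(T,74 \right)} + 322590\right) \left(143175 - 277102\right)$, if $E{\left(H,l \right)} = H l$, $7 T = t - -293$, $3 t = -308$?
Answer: $- \frac{912932680988}{21} \approx -4.3473 \cdot 10^{10}$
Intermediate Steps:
$t = - \frac{308}{3}$ ($t = \frac{1}{3} \left(-308\right) = - \frac{308}{3} \approx -102.67$)
$T = \frac{571}{21}$ ($T = \frac{- \frac{308}{3} - -293}{7} = \frac{- \frac{308}{3} + 293}{7} = \frac{1}{7} \cdot \frac{571}{3} = \frac{571}{21} \approx 27.19$)
$\left(E{\left(T,74 \right)} + 322590\right) \left(143175 - 277102\right) = \left(\frac{571}{21} \cdot 74 + 322590\right) \left(143175 - 277102\right) = \left(\frac{42254}{21} + 322590\right) \left(-133927\right) = \frac{6816644}{21} \left(-133927\right) = - \frac{912932680988}{21}$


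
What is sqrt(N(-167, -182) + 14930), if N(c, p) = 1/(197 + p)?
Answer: sqrt(3359265)/15 ≈ 122.19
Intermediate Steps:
sqrt(N(-167, -182) + 14930) = sqrt(1/(197 - 182) + 14930) = sqrt(1/15 + 14930) = sqrt(223951/15) = sqrt(3359265)/15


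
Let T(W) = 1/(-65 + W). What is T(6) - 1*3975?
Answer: -234526/59 ≈ -3975.0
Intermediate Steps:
T(6) - 1*3975 = 1/(-65 + 6) - 1*3975 = 1/(-59) - 3975 = -1/59 - 3975 = -234526/59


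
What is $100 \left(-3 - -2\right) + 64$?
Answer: $-36$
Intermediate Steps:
$100 \left(-3 - -2\right) + 64 = 100 \left(-3 + 2\right) + 64 = 100 \left(-1\right) + 64 = -100 + 64 = -36$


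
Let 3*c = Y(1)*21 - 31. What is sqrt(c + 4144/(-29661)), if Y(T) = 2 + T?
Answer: 4*sqrt(64314935)/9887 ≈ 3.2445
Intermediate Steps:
c = 32/3 (c = ((2 + 1)*21 - 31)/3 = (3*21 - 31)/3 = (63 - 31)/3 = (1/3)*32 = 32/3 ≈ 10.667)
sqrt(c + 4144/(-29661)) = sqrt(32/3 + 4144/(-29661)) = sqrt(32/3 + 4144*(-1/29661)) = sqrt(32/3 - 4144/29661) = sqrt(104080/9887) = 4*sqrt(64314935)/9887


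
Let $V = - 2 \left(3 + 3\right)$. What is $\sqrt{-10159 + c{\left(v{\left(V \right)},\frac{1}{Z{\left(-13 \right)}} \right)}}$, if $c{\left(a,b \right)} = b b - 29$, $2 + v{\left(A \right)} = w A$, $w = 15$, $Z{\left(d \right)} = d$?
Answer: $\frac{i \sqrt{1721771}}{13} \approx 100.94 i$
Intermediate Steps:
$V = -12$ ($V = \left(-2\right) 6 = -12$)
$v{\left(A \right)} = -2 + 15 A$
$c{\left(a,b \right)} = -29 + b^{2}$ ($c{\left(a,b \right)} = b^{2} - 29 = -29 + b^{2}$)
$\sqrt{-10159 + c{\left(v{\left(V \right)},\frac{1}{Z{\left(-13 \right)}} \right)}} = \sqrt{-10159 - \left(29 - \left(\frac{1}{-13}\right)^{2}\right)} = \sqrt{-10159 - \left(29 - \left(- \frac{1}{13}\right)^{2}\right)} = \sqrt{-10159 + \left(-29 + \frac{1}{169}\right)} = \sqrt{-10159 - \frac{4900}{169}} = \sqrt{- \frac{1721771}{169}} = \frac{i \sqrt{1721771}}{13}$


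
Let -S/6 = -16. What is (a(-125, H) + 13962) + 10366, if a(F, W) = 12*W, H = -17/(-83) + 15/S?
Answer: 16156669/664 ≈ 24332.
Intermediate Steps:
S = 96 (S = -6*(-16) = 96)
H = 959/2656 (H = -17/(-83) + 15/96 = -17*(-1/83) + 15*(1/96) = 17/83 + 5/32 = 959/2656 ≈ 0.36107)
(a(-125, H) + 13962) + 10366 = (12*(959/2656) + 13962) + 10366 = (2877/664 + 13962) + 10366 = 9273645/664 + 10366 = 16156669/664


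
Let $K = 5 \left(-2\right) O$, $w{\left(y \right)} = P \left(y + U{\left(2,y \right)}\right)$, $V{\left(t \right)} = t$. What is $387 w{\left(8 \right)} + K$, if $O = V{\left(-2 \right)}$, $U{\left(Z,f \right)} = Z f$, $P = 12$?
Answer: $111476$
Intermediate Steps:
$O = -2$
$w{\left(y \right)} = 36 y$ ($w{\left(y \right)} = 12 \left(y + 2 y\right) = 12 \cdot 3 y = 36 y$)
$K = 20$ ($K = 5 \left(-2\right) \left(-2\right) = \left(-10\right) \left(-2\right) = 20$)
$387 w{\left(8 \right)} + K = 387 \cdot 36 \cdot 8 + 20 = 387 \cdot 288 + 20 = 111456 + 20 = 111476$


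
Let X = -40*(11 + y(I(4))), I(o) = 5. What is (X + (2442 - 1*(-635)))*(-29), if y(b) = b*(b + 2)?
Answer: -35873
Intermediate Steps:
y(b) = b*(2 + b)
X = -1840 (X = -40*(11 + 5*(2 + 5)) = -40*(11 + 5*7) = -40*(11 + 35) = -40*46 = -1840)
(X + (2442 - 1*(-635)))*(-29) = (-1840 + (2442 - 1*(-635)))*(-29) = (-1840 + (2442 + 635))*(-29) = (-1840 + 3077)*(-29) = 1237*(-29) = -35873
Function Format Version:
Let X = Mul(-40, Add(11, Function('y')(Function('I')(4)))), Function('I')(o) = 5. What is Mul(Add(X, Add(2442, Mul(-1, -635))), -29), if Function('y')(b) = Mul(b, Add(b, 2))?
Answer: -35873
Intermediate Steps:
Function('y')(b) = Mul(b, Add(2, b))
X = -1840 (X = Mul(-40, Add(11, Mul(5, Add(2, 5)))) = Mul(-40, Add(11, Mul(5, 7))) = Mul(-40, Add(11, 35)) = Mul(-40, 46) = -1840)
Mul(Add(X, Add(2442, Mul(-1, -635))), -29) = Mul(Add(-1840, Add(2442, Mul(-1, -635))), -29) = Mul(Add(-1840, Add(2442, 635)), -29) = Mul(Add(-1840, 3077), -29) = Mul(1237, -29) = -35873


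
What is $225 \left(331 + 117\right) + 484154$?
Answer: $584954$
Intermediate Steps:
$225 \left(331 + 117\right) + 484154 = 225 \cdot 448 + 484154 = 100800 + 484154 = 584954$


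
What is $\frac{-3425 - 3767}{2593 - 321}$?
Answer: $- \frac{899}{284} \approx -3.1655$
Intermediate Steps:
$\frac{-3425 - 3767}{2593 - 321} = - \frac{7192}{2272} = \left(-7192\right) \frac{1}{2272} = - \frac{899}{284}$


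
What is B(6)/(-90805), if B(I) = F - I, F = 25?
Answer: -19/90805 ≈ -0.00020924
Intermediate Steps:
B(I) = 25 - I
B(6)/(-90805) = (25 - 1*6)/(-90805) = (25 - 6)*(-1/90805) = 19*(-1/90805) = -19/90805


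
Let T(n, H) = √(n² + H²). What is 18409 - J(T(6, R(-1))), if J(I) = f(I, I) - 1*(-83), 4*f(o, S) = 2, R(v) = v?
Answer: 36651/2 ≈ 18326.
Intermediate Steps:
f(o, S) = ½ (f(o, S) = (¼)*2 = ½)
T(n, H) = √(H² + n²)
J(I) = 167/2 (J(I) = ½ - 1*(-83) = ½ + 83 = 167/2)
18409 - J(T(6, R(-1))) = 18409 - 1*167/2 = 18409 - 167/2 = 36651/2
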